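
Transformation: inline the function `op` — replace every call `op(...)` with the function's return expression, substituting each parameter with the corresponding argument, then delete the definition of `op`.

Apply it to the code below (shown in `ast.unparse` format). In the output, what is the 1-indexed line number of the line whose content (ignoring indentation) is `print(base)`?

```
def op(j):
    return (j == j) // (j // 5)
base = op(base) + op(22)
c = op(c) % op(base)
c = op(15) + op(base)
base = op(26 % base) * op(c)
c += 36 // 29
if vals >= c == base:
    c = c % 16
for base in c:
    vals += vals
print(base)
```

10

Transformed code:
base = (base == base) // (base // 5) + (22 == 22) // (22 // 5)
c = (c == c) // (c // 5) % ((base == base) // (base // 5))
c = (15 == 15) // (15 // 5) + (base == base) // (base // 5)
base = (26 % base == 26 % base) // (26 % base // 5) * ((c == c) // (c // 5))
c += 36 // 29
if vals >= c == base:
    c = c % 16
for base in c:
    vals += vals
print(base)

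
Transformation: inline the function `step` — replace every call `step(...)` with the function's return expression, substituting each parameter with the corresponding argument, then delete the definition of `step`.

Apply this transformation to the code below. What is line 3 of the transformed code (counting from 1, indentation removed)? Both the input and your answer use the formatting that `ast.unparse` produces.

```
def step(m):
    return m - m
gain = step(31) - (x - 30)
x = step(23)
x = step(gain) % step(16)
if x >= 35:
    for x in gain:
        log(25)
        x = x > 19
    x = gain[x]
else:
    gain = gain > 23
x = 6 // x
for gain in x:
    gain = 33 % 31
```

x = (gain - gain) % (16 - 16)

Transformed code:
gain = 31 - 31 - (x - 30)
x = 23 - 23
x = (gain - gain) % (16 - 16)
if x >= 35:
    for x in gain:
        log(25)
        x = x > 19
    x = gain[x]
else:
    gain = gain > 23
x = 6 // x
for gain in x:
    gain = 33 % 31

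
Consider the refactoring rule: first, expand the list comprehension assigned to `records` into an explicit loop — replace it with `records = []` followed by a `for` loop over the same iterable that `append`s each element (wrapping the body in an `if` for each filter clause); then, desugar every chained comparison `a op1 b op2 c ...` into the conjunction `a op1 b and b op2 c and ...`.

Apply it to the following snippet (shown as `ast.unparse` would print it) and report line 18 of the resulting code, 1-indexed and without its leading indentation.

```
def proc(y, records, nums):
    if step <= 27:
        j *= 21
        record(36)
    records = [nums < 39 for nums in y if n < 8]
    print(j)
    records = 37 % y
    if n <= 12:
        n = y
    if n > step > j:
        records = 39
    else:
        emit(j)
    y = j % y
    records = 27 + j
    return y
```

records = 27 + j

Transformed code:
def proc(y, records, nums):
    if step <= 27:
        j *= 21
        record(36)
    records = []
    for nums in y:
        if n < 8:
            records.append(nums < 39)
    print(j)
    records = 37 % y
    if n <= 12:
        n = y
    if n > step and step > j:
        records = 39
    else:
        emit(j)
    y = j % y
    records = 27 + j
    return y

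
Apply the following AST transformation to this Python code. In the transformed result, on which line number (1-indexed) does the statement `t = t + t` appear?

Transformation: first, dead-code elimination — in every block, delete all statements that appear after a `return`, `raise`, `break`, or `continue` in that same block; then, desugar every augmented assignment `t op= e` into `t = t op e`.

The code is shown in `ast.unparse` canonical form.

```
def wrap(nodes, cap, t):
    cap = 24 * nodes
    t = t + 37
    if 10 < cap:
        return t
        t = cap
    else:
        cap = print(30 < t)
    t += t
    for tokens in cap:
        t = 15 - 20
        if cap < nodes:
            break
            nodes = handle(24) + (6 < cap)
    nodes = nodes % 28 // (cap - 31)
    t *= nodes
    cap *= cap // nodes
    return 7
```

8

Transformed code:
def wrap(nodes, cap, t):
    cap = 24 * nodes
    t = t + 37
    if 10 < cap:
        return t
    else:
        cap = print(30 < t)
    t = t + t
    for tokens in cap:
        t = 15 - 20
        if cap < nodes:
            break
    nodes = nodes % 28 // (cap - 31)
    t = t * nodes
    cap = cap * (cap // nodes)
    return 7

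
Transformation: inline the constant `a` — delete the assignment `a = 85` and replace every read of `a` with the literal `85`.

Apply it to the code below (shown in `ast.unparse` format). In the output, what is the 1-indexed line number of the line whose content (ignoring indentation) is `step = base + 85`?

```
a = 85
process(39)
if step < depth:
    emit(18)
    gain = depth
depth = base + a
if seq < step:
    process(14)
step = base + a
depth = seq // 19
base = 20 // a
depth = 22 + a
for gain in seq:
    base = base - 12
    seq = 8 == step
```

8

Transformed code:
process(39)
if step < depth:
    emit(18)
    gain = depth
depth = base + 85
if seq < step:
    process(14)
step = base + 85
depth = seq // 19
base = 20 // 85
depth = 22 + 85
for gain in seq:
    base = base - 12
    seq = 8 == step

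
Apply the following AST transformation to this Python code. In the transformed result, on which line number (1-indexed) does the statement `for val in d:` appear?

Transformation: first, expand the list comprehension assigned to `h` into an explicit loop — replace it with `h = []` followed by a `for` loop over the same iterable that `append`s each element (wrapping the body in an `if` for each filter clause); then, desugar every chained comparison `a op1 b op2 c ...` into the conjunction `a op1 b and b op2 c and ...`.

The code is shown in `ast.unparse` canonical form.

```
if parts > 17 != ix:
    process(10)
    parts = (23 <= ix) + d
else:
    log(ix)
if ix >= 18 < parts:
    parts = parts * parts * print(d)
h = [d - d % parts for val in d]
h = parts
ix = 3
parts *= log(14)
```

Transformed code:
if parts > 17 and 17 != ix:
    process(10)
    parts = (23 <= ix) + d
else:
    log(ix)
if ix >= 18 and 18 < parts:
    parts = parts * parts * print(d)
h = []
for val in d:
    h.append(d - d % parts)
h = parts
ix = 3
parts *= log(14)

9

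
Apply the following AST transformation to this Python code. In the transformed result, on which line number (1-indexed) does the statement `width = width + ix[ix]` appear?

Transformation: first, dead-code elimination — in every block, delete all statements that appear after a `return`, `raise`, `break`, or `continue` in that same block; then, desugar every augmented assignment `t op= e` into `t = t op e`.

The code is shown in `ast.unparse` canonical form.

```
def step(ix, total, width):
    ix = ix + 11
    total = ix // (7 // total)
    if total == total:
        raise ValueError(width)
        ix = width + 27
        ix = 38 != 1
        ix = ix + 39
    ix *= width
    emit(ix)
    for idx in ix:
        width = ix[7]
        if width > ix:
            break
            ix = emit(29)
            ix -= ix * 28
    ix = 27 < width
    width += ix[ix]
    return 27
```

13

Transformed code:
def step(ix, total, width):
    ix = ix + 11
    total = ix // (7 // total)
    if total == total:
        raise ValueError(width)
    ix = ix * width
    emit(ix)
    for idx in ix:
        width = ix[7]
        if width > ix:
            break
    ix = 27 < width
    width = width + ix[ix]
    return 27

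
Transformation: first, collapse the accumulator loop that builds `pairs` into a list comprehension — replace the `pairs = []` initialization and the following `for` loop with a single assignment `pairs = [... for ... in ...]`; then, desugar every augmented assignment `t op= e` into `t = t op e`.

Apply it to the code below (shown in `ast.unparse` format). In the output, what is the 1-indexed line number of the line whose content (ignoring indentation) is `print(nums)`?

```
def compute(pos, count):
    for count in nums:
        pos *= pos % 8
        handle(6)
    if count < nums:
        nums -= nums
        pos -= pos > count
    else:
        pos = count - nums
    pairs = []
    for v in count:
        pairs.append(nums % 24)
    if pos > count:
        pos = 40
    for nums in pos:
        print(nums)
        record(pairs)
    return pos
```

14

Transformed code:
def compute(pos, count):
    for count in nums:
        pos = pos * (pos % 8)
        handle(6)
    if count < nums:
        nums = nums - nums
        pos = pos - (pos > count)
    else:
        pos = count - nums
    pairs = [nums % 24 for v in count]
    if pos > count:
        pos = 40
    for nums in pos:
        print(nums)
        record(pairs)
    return pos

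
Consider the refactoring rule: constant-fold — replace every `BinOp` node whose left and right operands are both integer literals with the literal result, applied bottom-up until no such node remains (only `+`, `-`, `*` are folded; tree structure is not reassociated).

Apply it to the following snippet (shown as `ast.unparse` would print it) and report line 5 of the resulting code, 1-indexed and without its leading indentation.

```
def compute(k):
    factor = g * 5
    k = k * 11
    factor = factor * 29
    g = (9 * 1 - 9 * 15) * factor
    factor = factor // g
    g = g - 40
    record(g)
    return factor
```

Transformed code:
def compute(k):
    factor = g * 5
    k = k * 11
    factor = factor * 29
    g = -126 * factor
    factor = factor // g
    g = g - 40
    record(g)
    return factor

g = -126 * factor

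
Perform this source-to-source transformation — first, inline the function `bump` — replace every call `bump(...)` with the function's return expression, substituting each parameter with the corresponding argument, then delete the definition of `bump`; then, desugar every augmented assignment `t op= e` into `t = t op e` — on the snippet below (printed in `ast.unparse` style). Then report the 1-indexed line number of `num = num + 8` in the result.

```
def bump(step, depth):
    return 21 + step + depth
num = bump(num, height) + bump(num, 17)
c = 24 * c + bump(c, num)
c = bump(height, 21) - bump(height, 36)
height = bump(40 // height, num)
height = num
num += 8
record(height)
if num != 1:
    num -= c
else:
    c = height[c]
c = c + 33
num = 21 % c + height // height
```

Transformed code:
num = 21 + num + height + (21 + num + 17)
c = 24 * c + (21 + c + num)
c = 21 + height + 21 - (21 + height + 36)
height = 21 + 40 // height + num
height = num
num = num + 8
record(height)
if num != 1:
    num = num - c
else:
    c = height[c]
c = c + 33
num = 21 % c + height // height

6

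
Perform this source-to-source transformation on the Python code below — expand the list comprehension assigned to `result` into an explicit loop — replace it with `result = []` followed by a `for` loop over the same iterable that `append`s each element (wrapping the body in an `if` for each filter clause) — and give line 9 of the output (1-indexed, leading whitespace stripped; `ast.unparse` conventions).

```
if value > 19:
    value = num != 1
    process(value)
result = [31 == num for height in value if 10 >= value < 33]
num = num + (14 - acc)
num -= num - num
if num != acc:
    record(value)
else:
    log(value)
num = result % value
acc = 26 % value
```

num -= num - num

Transformed code:
if value > 19:
    value = num != 1
    process(value)
result = []
for height in value:
    if 10 >= value < 33:
        result.append(31 == num)
num = num + (14 - acc)
num -= num - num
if num != acc:
    record(value)
else:
    log(value)
num = result % value
acc = 26 % value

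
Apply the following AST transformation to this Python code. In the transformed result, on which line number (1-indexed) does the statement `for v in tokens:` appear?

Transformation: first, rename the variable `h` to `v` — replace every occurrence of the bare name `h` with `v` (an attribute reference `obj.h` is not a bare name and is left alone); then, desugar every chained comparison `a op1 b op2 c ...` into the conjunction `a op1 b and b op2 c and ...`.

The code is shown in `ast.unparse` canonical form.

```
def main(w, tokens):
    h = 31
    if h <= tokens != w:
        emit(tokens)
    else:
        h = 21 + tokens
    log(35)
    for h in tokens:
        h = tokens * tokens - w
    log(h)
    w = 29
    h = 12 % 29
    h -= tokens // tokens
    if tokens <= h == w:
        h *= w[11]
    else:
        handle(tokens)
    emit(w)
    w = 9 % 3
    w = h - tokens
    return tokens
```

Transformed code:
def main(w, tokens):
    v = 31
    if v <= tokens and tokens != w:
        emit(tokens)
    else:
        v = 21 + tokens
    log(35)
    for v in tokens:
        v = tokens * tokens - w
    log(v)
    w = 29
    v = 12 % 29
    v -= tokens // tokens
    if tokens <= v and v == w:
        v *= w[11]
    else:
        handle(tokens)
    emit(w)
    w = 9 % 3
    w = v - tokens
    return tokens

8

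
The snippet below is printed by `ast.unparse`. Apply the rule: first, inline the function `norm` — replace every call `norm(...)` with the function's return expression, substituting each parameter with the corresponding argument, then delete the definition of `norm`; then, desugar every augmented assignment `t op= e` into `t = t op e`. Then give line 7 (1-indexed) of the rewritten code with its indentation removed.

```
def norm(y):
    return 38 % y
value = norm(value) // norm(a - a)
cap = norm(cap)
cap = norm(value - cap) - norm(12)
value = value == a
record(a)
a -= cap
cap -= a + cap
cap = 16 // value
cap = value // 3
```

cap = cap - (a + cap)

Transformed code:
value = 38 % value // (38 % (a - a))
cap = 38 % cap
cap = 38 % (value - cap) - 38 % 12
value = value == a
record(a)
a = a - cap
cap = cap - (a + cap)
cap = 16 // value
cap = value // 3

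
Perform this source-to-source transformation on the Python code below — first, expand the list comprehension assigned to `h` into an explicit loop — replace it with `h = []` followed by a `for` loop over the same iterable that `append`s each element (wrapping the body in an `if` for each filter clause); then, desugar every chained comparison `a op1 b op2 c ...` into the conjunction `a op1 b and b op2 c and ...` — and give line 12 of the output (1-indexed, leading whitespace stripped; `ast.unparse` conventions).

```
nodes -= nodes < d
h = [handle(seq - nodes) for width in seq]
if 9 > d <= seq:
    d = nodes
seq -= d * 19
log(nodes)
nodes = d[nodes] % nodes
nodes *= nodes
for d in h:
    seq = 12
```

seq = 12

Transformed code:
nodes -= nodes < d
h = []
for width in seq:
    h.append(handle(seq - nodes))
if 9 > d and d <= seq:
    d = nodes
seq -= d * 19
log(nodes)
nodes = d[nodes] % nodes
nodes *= nodes
for d in h:
    seq = 12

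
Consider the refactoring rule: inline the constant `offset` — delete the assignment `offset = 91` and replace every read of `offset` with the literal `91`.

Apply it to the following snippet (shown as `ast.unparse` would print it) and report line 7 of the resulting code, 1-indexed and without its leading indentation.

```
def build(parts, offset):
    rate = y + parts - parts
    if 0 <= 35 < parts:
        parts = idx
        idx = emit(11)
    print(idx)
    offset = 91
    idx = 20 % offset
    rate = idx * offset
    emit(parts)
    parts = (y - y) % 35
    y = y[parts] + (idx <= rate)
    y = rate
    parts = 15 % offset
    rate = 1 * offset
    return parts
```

Transformed code:
def build(parts, offset):
    rate = y + parts - parts
    if 0 <= 35 < parts:
        parts = idx
        idx = emit(11)
    print(idx)
    idx = 20 % 91
    rate = idx * 91
    emit(parts)
    parts = (y - y) % 35
    y = y[parts] + (idx <= rate)
    y = rate
    parts = 15 % 91
    rate = 1 * 91
    return parts

idx = 20 % 91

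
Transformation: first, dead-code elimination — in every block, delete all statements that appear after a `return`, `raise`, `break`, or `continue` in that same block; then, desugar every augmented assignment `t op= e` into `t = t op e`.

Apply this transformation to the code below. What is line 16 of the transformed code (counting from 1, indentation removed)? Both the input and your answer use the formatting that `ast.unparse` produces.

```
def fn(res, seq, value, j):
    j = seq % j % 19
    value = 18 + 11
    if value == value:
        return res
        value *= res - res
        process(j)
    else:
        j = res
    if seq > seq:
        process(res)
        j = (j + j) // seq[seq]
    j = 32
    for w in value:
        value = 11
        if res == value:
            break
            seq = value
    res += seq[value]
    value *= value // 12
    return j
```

Transformed code:
def fn(res, seq, value, j):
    j = seq % j % 19
    value = 18 + 11
    if value == value:
        return res
    else:
        j = res
    if seq > seq:
        process(res)
        j = (j + j) // seq[seq]
    j = 32
    for w in value:
        value = 11
        if res == value:
            break
    res = res + seq[value]
    value = value * (value // 12)
    return j

res = res + seq[value]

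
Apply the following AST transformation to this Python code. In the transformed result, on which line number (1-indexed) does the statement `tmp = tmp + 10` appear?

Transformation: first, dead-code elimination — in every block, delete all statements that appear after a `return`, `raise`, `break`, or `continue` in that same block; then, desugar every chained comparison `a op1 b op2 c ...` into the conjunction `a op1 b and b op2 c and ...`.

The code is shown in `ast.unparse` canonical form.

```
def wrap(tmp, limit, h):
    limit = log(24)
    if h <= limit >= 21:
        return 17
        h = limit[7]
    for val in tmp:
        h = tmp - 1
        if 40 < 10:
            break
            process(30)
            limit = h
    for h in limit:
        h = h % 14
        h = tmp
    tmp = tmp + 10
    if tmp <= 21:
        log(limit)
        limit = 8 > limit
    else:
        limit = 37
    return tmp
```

12

Transformed code:
def wrap(tmp, limit, h):
    limit = log(24)
    if h <= limit and limit >= 21:
        return 17
    for val in tmp:
        h = tmp - 1
        if 40 < 10:
            break
    for h in limit:
        h = h % 14
        h = tmp
    tmp = tmp + 10
    if tmp <= 21:
        log(limit)
        limit = 8 > limit
    else:
        limit = 37
    return tmp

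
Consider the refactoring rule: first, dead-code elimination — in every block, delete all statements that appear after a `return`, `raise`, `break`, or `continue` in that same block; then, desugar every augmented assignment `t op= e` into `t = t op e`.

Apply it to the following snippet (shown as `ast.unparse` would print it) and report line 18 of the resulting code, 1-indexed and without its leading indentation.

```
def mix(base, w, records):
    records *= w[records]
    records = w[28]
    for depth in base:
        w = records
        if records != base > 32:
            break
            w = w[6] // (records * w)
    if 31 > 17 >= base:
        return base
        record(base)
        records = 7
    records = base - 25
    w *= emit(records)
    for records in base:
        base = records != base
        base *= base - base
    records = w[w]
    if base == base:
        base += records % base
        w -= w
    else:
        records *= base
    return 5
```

Transformed code:
def mix(base, w, records):
    records = records * w[records]
    records = w[28]
    for depth in base:
        w = records
        if records != base > 32:
            break
    if 31 > 17 >= base:
        return base
    records = base - 25
    w = w * emit(records)
    for records in base:
        base = records != base
        base = base * (base - base)
    records = w[w]
    if base == base:
        base = base + records % base
        w = w - w
    else:
        records = records * base
    return 5

w = w - w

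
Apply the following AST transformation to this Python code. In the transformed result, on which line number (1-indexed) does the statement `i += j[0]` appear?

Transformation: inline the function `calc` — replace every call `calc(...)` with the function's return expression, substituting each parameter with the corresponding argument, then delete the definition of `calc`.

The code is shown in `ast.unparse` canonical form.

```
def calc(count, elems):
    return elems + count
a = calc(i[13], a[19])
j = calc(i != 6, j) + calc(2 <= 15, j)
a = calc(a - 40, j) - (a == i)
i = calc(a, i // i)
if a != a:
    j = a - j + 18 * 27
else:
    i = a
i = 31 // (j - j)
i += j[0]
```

Transformed code:
a = a[19] + i[13]
j = j + (i != 6) + (j + (2 <= 15))
a = j + (a - 40) - (a == i)
i = i // i + a
if a != a:
    j = a - j + 18 * 27
else:
    i = a
i = 31 // (j - j)
i += j[0]

10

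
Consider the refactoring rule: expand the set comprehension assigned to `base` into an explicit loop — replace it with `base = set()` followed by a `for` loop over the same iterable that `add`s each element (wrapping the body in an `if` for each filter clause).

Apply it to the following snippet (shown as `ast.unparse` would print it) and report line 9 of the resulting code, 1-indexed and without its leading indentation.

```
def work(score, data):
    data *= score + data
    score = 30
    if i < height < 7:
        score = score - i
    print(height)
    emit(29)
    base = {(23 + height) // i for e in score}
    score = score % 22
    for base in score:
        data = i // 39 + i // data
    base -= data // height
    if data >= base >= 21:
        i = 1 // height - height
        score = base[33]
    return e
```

for e in score:

Transformed code:
def work(score, data):
    data *= score + data
    score = 30
    if i < height < 7:
        score = score - i
    print(height)
    emit(29)
    base = set()
    for e in score:
        base.add((23 + height) // i)
    score = score % 22
    for base in score:
        data = i // 39 + i // data
    base -= data // height
    if data >= base >= 21:
        i = 1 // height - height
        score = base[33]
    return e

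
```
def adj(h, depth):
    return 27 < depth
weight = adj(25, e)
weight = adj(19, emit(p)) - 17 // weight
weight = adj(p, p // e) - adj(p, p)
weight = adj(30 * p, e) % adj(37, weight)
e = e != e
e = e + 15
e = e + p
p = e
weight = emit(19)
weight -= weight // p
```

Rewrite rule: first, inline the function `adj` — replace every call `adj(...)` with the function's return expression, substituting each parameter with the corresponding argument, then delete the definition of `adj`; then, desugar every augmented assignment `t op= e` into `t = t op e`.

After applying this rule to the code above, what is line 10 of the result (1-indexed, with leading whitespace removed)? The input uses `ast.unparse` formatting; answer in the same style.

Transformed code:
weight = 27 < e
weight = (27 < emit(p)) - 17 // weight
weight = (27 < p // e) - (27 < p)
weight = (27 < e) % (27 < weight)
e = e != e
e = e + 15
e = e + p
p = e
weight = emit(19)
weight = weight - weight // p

weight = weight - weight // p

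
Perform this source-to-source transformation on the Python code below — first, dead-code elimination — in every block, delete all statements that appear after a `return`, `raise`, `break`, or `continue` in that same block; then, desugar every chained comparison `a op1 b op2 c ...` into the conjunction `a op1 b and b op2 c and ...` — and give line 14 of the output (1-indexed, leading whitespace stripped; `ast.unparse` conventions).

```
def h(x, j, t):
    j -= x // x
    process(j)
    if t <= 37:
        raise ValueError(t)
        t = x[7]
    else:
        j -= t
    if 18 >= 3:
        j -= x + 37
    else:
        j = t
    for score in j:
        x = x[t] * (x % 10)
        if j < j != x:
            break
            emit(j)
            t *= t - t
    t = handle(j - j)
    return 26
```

Transformed code:
def h(x, j, t):
    j -= x // x
    process(j)
    if t <= 37:
        raise ValueError(t)
    else:
        j -= t
    if 18 >= 3:
        j -= x + 37
    else:
        j = t
    for score in j:
        x = x[t] * (x % 10)
        if j < j and j != x:
            break
    t = handle(j - j)
    return 26

if j < j and j != x:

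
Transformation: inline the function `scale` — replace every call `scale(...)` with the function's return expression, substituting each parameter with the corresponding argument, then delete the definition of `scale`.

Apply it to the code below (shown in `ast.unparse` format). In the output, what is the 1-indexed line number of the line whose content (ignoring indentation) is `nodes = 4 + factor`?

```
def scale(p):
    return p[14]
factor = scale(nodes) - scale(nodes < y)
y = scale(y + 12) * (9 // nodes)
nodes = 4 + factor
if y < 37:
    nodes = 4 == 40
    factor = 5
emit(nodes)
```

Transformed code:
factor = nodes[14] - (nodes < y)[14]
y = (y + 12)[14] * (9 // nodes)
nodes = 4 + factor
if y < 37:
    nodes = 4 == 40
    factor = 5
emit(nodes)

3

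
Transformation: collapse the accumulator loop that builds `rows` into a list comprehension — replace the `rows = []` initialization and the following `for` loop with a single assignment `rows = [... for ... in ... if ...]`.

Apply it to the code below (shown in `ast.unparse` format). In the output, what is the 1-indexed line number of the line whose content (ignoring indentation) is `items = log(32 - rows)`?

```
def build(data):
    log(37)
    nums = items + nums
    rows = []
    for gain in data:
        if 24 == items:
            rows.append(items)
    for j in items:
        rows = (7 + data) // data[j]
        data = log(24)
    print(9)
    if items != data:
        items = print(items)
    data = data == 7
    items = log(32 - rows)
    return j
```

Transformed code:
def build(data):
    log(37)
    nums = items + nums
    rows = [items for gain in data if 24 == items]
    for j in items:
        rows = (7 + data) // data[j]
        data = log(24)
    print(9)
    if items != data:
        items = print(items)
    data = data == 7
    items = log(32 - rows)
    return j

12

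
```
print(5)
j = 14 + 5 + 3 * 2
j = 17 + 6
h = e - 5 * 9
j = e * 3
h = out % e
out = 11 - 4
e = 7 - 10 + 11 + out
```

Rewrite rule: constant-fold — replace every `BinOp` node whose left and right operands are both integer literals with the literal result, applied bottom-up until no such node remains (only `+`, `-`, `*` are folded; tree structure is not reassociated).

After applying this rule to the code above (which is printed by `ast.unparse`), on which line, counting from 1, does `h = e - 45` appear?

4

Transformed code:
print(5)
j = 25
j = 23
h = e - 45
j = e * 3
h = out % e
out = 7
e = 8 + out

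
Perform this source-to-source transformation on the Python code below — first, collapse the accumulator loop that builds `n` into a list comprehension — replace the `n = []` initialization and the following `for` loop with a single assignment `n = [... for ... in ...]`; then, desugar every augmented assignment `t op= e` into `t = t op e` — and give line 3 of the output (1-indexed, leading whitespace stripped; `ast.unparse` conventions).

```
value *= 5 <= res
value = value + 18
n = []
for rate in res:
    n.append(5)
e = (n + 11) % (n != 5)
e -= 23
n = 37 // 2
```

Transformed code:
value = value * (5 <= res)
value = value + 18
n = [5 for rate in res]
e = (n + 11) % (n != 5)
e = e - 23
n = 37 // 2

n = [5 for rate in res]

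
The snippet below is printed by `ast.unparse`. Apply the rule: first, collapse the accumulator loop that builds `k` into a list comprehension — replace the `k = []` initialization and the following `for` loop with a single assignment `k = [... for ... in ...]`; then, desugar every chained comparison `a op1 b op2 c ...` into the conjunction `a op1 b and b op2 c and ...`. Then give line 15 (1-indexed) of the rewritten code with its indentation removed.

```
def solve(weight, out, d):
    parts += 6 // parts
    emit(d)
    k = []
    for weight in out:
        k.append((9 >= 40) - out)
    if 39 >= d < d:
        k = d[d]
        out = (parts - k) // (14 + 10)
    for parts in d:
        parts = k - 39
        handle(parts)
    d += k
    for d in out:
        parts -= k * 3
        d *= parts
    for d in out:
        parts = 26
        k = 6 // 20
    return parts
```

Transformed code:
def solve(weight, out, d):
    parts += 6 // parts
    emit(d)
    k = [(9 >= 40) - out for weight in out]
    if 39 >= d and d < d:
        k = d[d]
        out = (parts - k) // (14 + 10)
    for parts in d:
        parts = k - 39
        handle(parts)
    d += k
    for d in out:
        parts -= k * 3
        d *= parts
    for d in out:
        parts = 26
        k = 6 // 20
    return parts

for d in out:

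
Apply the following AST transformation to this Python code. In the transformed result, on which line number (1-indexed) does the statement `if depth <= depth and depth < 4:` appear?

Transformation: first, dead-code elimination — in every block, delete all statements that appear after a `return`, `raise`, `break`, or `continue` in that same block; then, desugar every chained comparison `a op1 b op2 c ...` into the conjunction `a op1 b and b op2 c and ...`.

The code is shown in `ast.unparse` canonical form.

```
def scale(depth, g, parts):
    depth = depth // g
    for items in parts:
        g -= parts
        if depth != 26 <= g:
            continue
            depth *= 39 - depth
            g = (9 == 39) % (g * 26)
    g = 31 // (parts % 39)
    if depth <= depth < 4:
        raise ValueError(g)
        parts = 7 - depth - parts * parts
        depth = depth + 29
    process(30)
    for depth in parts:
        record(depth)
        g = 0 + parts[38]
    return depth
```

Transformed code:
def scale(depth, g, parts):
    depth = depth // g
    for items in parts:
        g -= parts
        if depth != 26 and 26 <= g:
            continue
    g = 31 // (parts % 39)
    if depth <= depth and depth < 4:
        raise ValueError(g)
    process(30)
    for depth in parts:
        record(depth)
        g = 0 + parts[38]
    return depth

8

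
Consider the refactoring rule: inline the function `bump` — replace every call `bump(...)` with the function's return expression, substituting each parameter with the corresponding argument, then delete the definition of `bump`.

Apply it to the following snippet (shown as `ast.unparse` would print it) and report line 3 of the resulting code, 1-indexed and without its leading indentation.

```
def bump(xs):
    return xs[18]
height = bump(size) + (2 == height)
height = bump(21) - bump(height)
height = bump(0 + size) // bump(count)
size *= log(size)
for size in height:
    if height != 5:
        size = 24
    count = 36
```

Transformed code:
height = size[18] + (2 == height)
height = 21[18] - height[18]
height = (0 + size)[18] // count[18]
size *= log(size)
for size in height:
    if height != 5:
        size = 24
    count = 36

height = (0 + size)[18] // count[18]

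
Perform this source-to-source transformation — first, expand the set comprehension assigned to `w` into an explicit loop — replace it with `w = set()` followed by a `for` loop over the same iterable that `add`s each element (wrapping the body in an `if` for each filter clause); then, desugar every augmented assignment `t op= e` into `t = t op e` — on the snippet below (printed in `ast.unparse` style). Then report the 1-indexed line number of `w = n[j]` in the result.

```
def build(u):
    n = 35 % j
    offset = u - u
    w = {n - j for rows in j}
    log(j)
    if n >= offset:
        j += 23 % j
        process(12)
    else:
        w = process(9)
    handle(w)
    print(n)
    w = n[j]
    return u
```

Transformed code:
def build(u):
    n = 35 % j
    offset = u - u
    w = set()
    for rows in j:
        w.add(n - j)
    log(j)
    if n >= offset:
        j = j + 23 % j
        process(12)
    else:
        w = process(9)
    handle(w)
    print(n)
    w = n[j]
    return u

15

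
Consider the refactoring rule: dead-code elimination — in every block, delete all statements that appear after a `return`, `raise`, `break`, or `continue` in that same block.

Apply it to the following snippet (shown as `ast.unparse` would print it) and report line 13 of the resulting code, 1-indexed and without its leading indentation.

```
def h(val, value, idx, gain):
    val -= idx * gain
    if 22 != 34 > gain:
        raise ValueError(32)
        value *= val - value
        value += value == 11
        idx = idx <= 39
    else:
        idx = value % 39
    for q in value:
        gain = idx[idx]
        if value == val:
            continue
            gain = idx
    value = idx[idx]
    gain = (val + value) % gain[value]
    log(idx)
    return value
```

Transformed code:
def h(val, value, idx, gain):
    val -= idx * gain
    if 22 != 34 > gain:
        raise ValueError(32)
    else:
        idx = value % 39
    for q in value:
        gain = idx[idx]
        if value == val:
            continue
    value = idx[idx]
    gain = (val + value) % gain[value]
    log(idx)
    return value

log(idx)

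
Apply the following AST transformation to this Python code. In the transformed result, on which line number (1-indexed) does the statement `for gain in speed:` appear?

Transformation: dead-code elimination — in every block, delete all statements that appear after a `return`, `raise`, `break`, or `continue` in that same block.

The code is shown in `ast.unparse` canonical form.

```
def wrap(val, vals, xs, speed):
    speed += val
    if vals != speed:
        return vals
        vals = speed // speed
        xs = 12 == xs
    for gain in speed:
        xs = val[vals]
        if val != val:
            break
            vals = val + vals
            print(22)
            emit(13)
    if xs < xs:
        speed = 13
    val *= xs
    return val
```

Transformed code:
def wrap(val, vals, xs, speed):
    speed += val
    if vals != speed:
        return vals
    for gain in speed:
        xs = val[vals]
        if val != val:
            break
    if xs < xs:
        speed = 13
    val *= xs
    return val

5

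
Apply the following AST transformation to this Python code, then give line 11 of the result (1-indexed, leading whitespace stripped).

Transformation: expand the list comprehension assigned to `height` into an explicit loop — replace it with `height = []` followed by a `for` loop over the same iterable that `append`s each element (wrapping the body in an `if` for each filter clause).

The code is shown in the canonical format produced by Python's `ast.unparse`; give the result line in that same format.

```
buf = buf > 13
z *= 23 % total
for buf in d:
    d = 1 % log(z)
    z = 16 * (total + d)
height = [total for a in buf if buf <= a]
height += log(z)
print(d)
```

print(d)

Transformed code:
buf = buf > 13
z *= 23 % total
for buf in d:
    d = 1 % log(z)
    z = 16 * (total + d)
height = []
for a in buf:
    if buf <= a:
        height.append(total)
height += log(z)
print(d)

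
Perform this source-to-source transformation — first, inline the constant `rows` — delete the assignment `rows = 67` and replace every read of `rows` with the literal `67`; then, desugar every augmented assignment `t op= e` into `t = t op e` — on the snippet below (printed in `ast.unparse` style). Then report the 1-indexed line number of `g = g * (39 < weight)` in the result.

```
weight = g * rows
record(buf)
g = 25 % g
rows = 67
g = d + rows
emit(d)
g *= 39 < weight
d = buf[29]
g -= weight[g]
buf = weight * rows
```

6

Transformed code:
weight = g * 67
record(buf)
g = 25 % g
g = d + 67
emit(d)
g = g * (39 < weight)
d = buf[29]
g = g - weight[g]
buf = weight * 67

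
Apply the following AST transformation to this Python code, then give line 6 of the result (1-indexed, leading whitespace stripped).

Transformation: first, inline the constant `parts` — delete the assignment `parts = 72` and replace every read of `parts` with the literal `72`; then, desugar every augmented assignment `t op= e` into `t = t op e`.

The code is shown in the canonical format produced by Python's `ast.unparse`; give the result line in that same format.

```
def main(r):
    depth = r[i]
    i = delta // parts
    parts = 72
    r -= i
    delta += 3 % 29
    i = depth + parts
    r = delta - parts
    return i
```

i = depth + 72

Transformed code:
def main(r):
    depth = r[i]
    i = delta // 72
    r = r - i
    delta = delta + 3 % 29
    i = depth + 72
    r = delta - 72
    return i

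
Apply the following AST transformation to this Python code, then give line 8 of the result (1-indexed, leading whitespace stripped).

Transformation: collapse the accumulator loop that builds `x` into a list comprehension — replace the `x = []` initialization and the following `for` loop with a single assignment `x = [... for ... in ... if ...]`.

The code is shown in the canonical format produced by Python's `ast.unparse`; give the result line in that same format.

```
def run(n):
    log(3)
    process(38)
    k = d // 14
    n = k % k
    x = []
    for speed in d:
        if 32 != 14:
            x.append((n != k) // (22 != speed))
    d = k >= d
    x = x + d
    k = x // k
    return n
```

x = x + d

Transformed code:
def run(n):
    log(3)
    process(38)
    k = d // 14
    n = k % k
    x = [(n != k) // (22 != speed) for speed in d if 32 != 14]
    d = k >= d
    x = x + d
    k = x // k
    return n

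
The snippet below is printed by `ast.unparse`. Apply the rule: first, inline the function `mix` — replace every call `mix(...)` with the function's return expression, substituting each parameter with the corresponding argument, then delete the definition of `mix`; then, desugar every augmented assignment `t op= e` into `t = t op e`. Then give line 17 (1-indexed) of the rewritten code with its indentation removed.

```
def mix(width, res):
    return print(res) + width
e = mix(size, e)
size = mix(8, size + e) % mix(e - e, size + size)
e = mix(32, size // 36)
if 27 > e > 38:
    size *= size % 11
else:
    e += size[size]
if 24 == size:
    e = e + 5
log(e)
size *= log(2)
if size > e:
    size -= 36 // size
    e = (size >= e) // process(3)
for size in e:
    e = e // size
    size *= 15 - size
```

Transformed code:
e = print(e) + size
size = (print(size + e) + 8) % (print(size + size) + (e - e))
e = print(size // 36) + 32
if 27 > e > 38:
    size = size * (size % 11)
else:
    e = e + size[size]
if 24 == size:
    e = e + 5
log(e)
size = size * log(2)
if size > e:
    size = size - 36 // size
    e = (size >= e) // process(3)
for size in e:
    e = e // size
    size = size * (15 - size)

size = size * (15 - size)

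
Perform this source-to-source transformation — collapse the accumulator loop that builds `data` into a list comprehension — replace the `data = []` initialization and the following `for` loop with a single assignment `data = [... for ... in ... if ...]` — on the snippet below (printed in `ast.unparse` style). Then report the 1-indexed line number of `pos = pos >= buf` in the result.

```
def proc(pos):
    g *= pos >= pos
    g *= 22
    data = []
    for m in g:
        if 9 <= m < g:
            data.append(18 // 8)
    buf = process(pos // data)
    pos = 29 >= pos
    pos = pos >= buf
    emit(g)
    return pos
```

7

Transformed code:
def proc(pos):
    g *= pos >= pos
    g *= 22
    data = [18 // 8 for m in g if 9 <= m < g]
    buf = process(pos // data)
    pos = 29 >= pos
    pos = pos >= buf
    emit(g)
    return pos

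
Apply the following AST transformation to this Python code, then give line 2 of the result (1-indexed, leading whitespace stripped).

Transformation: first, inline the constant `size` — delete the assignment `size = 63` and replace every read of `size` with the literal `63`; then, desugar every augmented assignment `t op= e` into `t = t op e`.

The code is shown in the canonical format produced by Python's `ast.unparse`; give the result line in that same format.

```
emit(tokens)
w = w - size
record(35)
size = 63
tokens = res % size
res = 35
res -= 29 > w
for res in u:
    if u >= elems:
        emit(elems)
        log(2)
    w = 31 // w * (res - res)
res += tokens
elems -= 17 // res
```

w = w - 63

Transformed code:
emit(tokens)
w = w - 63
record(35)
tokens = res % 63
res = 35
res = res - (29 > w)
for res in u:
    if u >= elems:
        emit(elems)
        log(2)
    w = 31 // w * (res - res)
res = res + tokens
elems = elems - 17 // res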